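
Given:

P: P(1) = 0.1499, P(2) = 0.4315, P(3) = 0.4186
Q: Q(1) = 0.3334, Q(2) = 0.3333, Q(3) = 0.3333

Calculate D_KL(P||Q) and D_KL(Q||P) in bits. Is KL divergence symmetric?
D_KL(P||Q) = 0.1255 bits, D_KL(Q||P) = 0.1508 bits. No, KL divergence is not symmetric.

D_KL(P||Q) = Σ P(x) log₂(P(x)/Q(x))

Computing term by term:
  P(1)·log₂(P(1)/Q(1)) = 0.1499·log₂(0.1499/0.3334) = -0.17287
  P(2)·log₂(P(2)/Q(2)) = 0.4315·log₂(0.4315/0.3333) = 0.16075
  P(3)·log₂(P(3)/Q(3)) = 0.4186·log₂(0.4186/0.3333) = 0.13762

D_KL(P||Q) = -0.17287 + 0.16075 + 0.13762 = 0.12550 ≈ 0.1255 bits

D_KL(Q||P) = Σ Q(x) log₂(Q(x)/P(x))

Computing term by term:
  Q(1)·log₂(Q(1)/P(1)) = 0.3334·log₂(0.3334/0.1499) = 0.38449
  Q(2)·log₂(Q(2)/P(2)) = 0.3333·log₂(0.3333/0.4315) = -0.12417
  Q(3)·log₂(Q(3)/P(3)) = 0.3333·log₂(0.3333/0.4186) = -0.10957

D_KL(Q||P) = 0.38449 - 0.12417 - 0.10957 = 0.15075 ≈ 0.1508 bits

These are NOT equal (difference: 0.0253 bits). KL divergence is asymmetric: D_KL(P||Q) ≠ D_KL(Q||P) in general.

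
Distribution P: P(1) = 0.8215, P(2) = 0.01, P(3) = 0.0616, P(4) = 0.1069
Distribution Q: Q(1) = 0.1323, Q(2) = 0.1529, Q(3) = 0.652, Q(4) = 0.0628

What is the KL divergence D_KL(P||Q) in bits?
1.9972 bits

D_KL(P||Q) = Σ P(x) log₂(P(x)/Q(x))

Computing term by term:
  P(1)·log₂(P(1)/Q(1)) = 0.8215·log₂(0.8215/0.1323) = 2.16420
  P(2)·log₂(P(2)/Q(2)) = 0.01·log₂(0.01/0.1529) = -0.03935
  P(3)·log₂(P(3)/Q(3)) = 0.0616·log₂(0.0616/0.652) = -0.20968
  P(4)·log₂(P(4)/Q(4)) = 0.1069·log₂(0.1069/0.0628) = 0.08204

D_KL(P||Q) = 2.16420 - 0.03935 - 0.20968 + 0.08204 = 1.99721 ≈ 1.9972 bits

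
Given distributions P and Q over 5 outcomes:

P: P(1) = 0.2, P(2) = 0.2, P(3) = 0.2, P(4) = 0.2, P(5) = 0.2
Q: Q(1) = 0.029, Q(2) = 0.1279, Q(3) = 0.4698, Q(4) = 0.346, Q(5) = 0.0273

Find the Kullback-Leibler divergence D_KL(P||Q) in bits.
0.8562 bits

D_KL(P||Q) = Σ P(x) log₂(P(x)/Q(x))

Computing term by term:
  P(1)·log₂(P(1)/Q(1)) = 0.2·log₂(0.2/0.029) = 0.55718
  P(2)·log₂(P(2)/Q(2)) = 0.2·log₂(0.2/0.1279) = 0.12900
  P(3)·log₂(P(3)/Q(3)) = 0.2·log₂(0.2/0.4698) = -0.24641
  P(4)·log₂(P(4)/Q(4)) = 0.2·log₂(0.2/0.346) = -0.15815
  P(5)·log₂(P(5)/Q(5)) = 0.2·log₂(0.2/0.0273) = 0.57461

D_KL(P||Q) = 0.55718 + 0.12900 - 0.24641 - 0.15815 + 0.57461 = 0.85623 ≈ 0.8562 bits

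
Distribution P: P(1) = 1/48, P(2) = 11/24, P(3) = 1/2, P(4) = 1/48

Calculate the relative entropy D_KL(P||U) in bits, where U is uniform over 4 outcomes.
0.7514 bits

U(i) = 1/4 for all i

D_KL(P||U) = Σ P(x) log₂(P(x) / (1/4))
           = Σ P(x) log₂(P(x)) + log₂(4)
           = log₂(4) - H(P)

H(P) = -Σ P(x) log₂(P(x)):
  -P(1)·log₂(P(1)) = -(1/48)·log₂(1/48) = 0.11635
  -P(2)·log₂(P(2)) = -(11/24)·log₂(11/24) = 0.51587
  -P(3)·log₂(P(3)) = -(1/2)·log₂(1/2) = 0.50000
  -P(4)·log₂(P(4)) = -(1/48)·log₂(1/48) = 0.11635
H(P) = 0.11635 + 0.51587 + 0.50000 + 0.11635 = 1.24857 bits

log₂(4) = 2.00000 bits

D_KL(P||U) = 2.00000 - 1.24857 = 0.75143 ≈ 0.7514 bits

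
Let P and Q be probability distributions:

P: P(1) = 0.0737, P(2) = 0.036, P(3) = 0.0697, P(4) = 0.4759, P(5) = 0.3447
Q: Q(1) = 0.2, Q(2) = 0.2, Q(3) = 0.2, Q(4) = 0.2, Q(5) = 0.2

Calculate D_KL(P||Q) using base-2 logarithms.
0.5647 bits

D_KL(P||Q) = Σ P(x) log₂(P(x)/Q(x))

Computing term by term:
  P(1)·log₂(P(1)/Q(1)) = 0.0737·log₂(0.0737/0.2) = -0.10615
  P(2)·log₂(P(2)/Q(2)) = 0.036·log₂(0.036/0.2) = -0.08906
  P(3)·log₂(P(3)/Q(3)) = 0.0697·log₂(0.0697/0.2) = -0.10600
  P(4)·log₂(P(4)/Q(4)) = 0.4759·log₂(0.4759/0.2) = 0.59519
  P(5)·log₂(P(5)/Q(5)) = 0.3447·log₂(0.3447/0.2) = 0.27071

D_KL(P||Q) = -0.10615 - 0.08906 - 0.10600 + 0.59519 + 0.27071 = 0.56469 ≈ 0.5647 bits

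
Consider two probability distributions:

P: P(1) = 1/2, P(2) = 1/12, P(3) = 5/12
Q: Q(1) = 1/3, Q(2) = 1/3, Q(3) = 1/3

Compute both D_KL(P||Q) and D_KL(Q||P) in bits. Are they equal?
D_KL(P||Q) = 0.2600 bits, D_KL(Q||P) = 0.3644 bits. No, they are not equal.

D_KL(P||Q) = Σ P(x) log₂(P(x)/Q(x))

Computing term by term:
  P(1)·log₂(P(1)/Q(1)) = (1/2)·log₂((1/2)/(1/3)) = 0.29248
  P(2)·log₂(P(2)/Q(2)) = (1/12)·log₂((1/12)/(1/3)) = -0.16667
  P(3)·log₂(P(3)/Q(3)) = (5/12)·log₂((5/12)/(1/3)) = 0.13414

D_KL(P||Q) = 0.29248 - 0.16667 + 0.13414 = 0.25995 ≈ 0.2600 bits

D_KL(Q||P) = Σ Q(x) log₂(Q(x)/P(x))

Computing term by term:
  Q(1)·log₂(Q(1)/P(1)) = (1/3)·log₂((1/3)/(1/2)) = -0.19499
  Q(2)·log₂(Q(2)/P(2)) = (1/3)·log₂((1/3)/(1/12)) = 0.66667
  Q(3)·log₂(Q(3)/P(3)) = (1/3)·log₂((1/3)/(5/12)) = -0.10731

D_KL(Q||P) = -0.19499 + 0.66667 - 0.10731 = 0.36437 ≈ 0.3644 bits

These are NOT equal (difference: 0.1044 bits). KL divergence is asymmetric: D_KL(P||Q) ≠ D_KL(Q||P) in general.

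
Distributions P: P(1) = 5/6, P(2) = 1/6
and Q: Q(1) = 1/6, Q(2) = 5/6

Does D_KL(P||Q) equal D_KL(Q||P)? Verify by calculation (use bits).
D_KL(P||Q) = 1.5480 bits, D_KL(Q||P) = 1.5480 bits. Yes — for this pair D_KL(P||Q) = D_KL(Q||P).

D_KL(P||Q) = Σ P(x) log₂(P(x)/Q(x))

Computing term by term:
  P(1)·log₂(P(1)/Q(1)) = (5/6)·log₂((5/6)/(1/6)) = 1.93494
  P(2)·log₂(P(2)/Q(2)) = (1/6)·log₂((1/6)/(5/6)) = -0.38699

D_KL(P||Q) = 1.93494 - 0.38699 = 1.54795 ≈ 1.5480 bits

D_KL(Q||P) = Σ Q(x) log₂(Q(x)/P(x))

Computing term by term:
  Q(1)·log₂(Q(1)/P(1)) = (1/6)·log₂((1/6)/(5/6)) = -0.38699
  Q(2)·log₂(Q(2)/P(2)) = (5/6)·log₂((5/6)/(1/6)) = 1.93494

D_KL(Q||P) = -0.38699 + 1.93494 = 1.54795 ≈ 1.5480 bits

These ARE equal here. Q is P with outcomes relabeled (Q(1) = P(2), Q(2) = P(1)) by a relabeling that is its own inverse, so the two sums contain exactly the same terms in a different order. This is a special case — KL divergence is not symmetric in general: D_KL(P||Q) ≠ D_KL(Q||P) for most P, Q.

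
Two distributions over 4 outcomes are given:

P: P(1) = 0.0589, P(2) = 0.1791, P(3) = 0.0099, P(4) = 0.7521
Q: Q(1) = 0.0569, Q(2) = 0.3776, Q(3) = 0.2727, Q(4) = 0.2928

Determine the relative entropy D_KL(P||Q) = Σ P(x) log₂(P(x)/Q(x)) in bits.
0.7865 bits

D_KL(P||Q) = Σ P(x) log₂(P(x)/Q(x))

Computing term by term:
  P(1)·log₂(P(1)/Q(1)) = 0.0589·log₂(0.0589/0.0569) = 0.00294
  P(2)·log₂(P(2)/Q(2)) = 0.1791·log₂(0.1791/0.3776) = -0.19273
  P(3)·log₂(P(3)/Q(3)) = 0.0099·log₂(0.0099/0.2727) = -0.04736
  P(4)·log₂(P(4)/Q(4)) = 0.7521·log₂(0.7521/0.2928) = 1.02361

D_KL(P||Q) = 0.00294 - 0.19273 - 0.04736 + 1.02361 = 0.78646 ≈ 0.7865 bits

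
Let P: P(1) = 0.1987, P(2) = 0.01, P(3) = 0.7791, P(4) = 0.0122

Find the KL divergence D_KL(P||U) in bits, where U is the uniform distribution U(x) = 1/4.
1.1122 bits

U(i) = 1/4 for all i

D_KL(P||U) = Σ P(x) log₂(P(x) / (1/4))
           = Σ P(x) log₂(P(x)) + log₂(4)
           = log₂(4) - H(P)

H(P) = -Σ P(x) log₂(P(x)):
  -P(1)·log₂(P(1)) = -(0.1987)·log₂(0.1987) = 0.46324
  -P(2)·log₂(P(2)) = -(0.01)·log₂(0.01) = 0.06644
  -P(3)·log₂(P(3)) = -(0.7791)·log₂(0.7791) = 0.28057
  -P(4)·log₂(P(4)) = -(0.0122)·log₂(0.0122) = 0.07756
H(P) = 0.46324 + 0.06644 + 0.28057 + 0.07756 = 0.88781 bits

log₂(4) = 2.00000 bits

D_KL(P||U) = 2.00000 - 0.88781 = 1.11219 ≈ 1.1122 bits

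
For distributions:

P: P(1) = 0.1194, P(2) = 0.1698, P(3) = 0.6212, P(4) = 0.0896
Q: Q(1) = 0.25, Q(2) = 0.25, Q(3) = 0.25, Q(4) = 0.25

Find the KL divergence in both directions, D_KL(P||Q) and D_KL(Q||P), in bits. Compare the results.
D_KL(P||Q) = 0.4610 bits, D_KL(Q||P) = 0.4479 bits. D_KL(P||Q) is larger than D_KL(Q||P) by 0.0131 bits; the two directions differ.

D_KL(P||Q) = Σ P(x) log₂(P(x)/Q(x))

Computing term by term:
  P(1)·log₂(P(1)/Q(1)) = 0.1194·log₂(0.1194/0.25) = -0.12730
  P(2)·log₂(P(2)/Q(2)) = 0.1698·log₂(0.1698/0.25) = -0.09476
  P(3)·log₂(P(3)/Q(3)) = 0.6212·log₂(0.6212/0.25) = 0.81572
  P(4)·log₂(P(4)/Q(4)) = 0.0896·log₂(0.0896/0.25) = -0.13264

D_KL(P||Q) = -0.12730 - 0.09476 + 0.81572 - 0.13264 = 0.46102 ≈ 0.4610 bits

D_KL(Q||P) = Σ Q(x) log₂(Q(x)/P(x))

Computing term by term:
  Q(1)·log₂(Q(1)/P(1)) = 0.25·log₂(0.25/0.1194) = 0.26653
  Q(2)·log₂(Q(2)/P(2)) = 0.25·log₂(0.25/0.1698) = 0.13952
  Q(3)·log₂(Q(3)/P(3)) = 0.25·log₂(0.25/0.6212) = -0.32828
  Q(4)·log₂(Q(4)/P(4)) = 0.25·log₂(0.25/0.0896) = 0.37009

D_KL(Q||P) = 0.26653 + 0.13952 - 0.32828 + 0.37009 = 0.44786 ≈ 0.4479 bits

These are NOT equal (difference: 0.0131 bits). KL divergence is asymmetric: D_KL(P||Q) ≠ D_KL(Q||P) in general.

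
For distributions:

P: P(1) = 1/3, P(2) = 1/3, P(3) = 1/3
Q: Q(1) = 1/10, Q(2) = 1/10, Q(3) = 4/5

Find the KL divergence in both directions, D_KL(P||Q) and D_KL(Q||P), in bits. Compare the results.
D_KL(P||Q) = 0.7370 bits, D_KL(Q||P) = 0.6630 bits. D_KL(P||Q) is larger than D_KL(Q||P) by 0.0740 bits; the two directions differ.

D_KL(P||Q) = Σ P(x) log₂(P(x)/Q(x))

Computing term by term:
  P(1)·log₂(P(1)/Q(1)) = (1/3)·log₂((1/3)/(1/10)) = 0.57899
  P(2)·log₂(P(2)/Q(2)) = (1/3)·log₂((1/3)/(1/10)) = 0.57899
  P(3)·log₂(P(3)/Q(3)) = (1/3)·log₂((1/3)/(4/5)) = -0.42101

D_KL(P||Q) = 0.57899 + 0.57899 - 0.42101 = 0.73697 ≈ 0.7370 bits

D_KL(Q||P) = Σ Q(x) log₂(Q(x)/P(x))

Computing term by term:
  Q(1)·log₂(Q(1)/P(1)) = (1/10)·log₂((1/10)/(1/3)) = -0.17370
  Q(2)·log₂(Q(2)/P(2)) = (1/10)·log₂((1/10)/(1/3)) = -0.17370
  Q(3)·log₂(Q(3)/P(3)) = (4/5)·log₂((4/5)/(1/3)) = 1.01043

D_KL(Q||P) = -0.17370 - 0.17370 + 1.01043 = 0.66303 ≈ 0.6630 bits

These are NOT equal (difference: 0.0740 bits). KL divergence is asymmetric: D_KL(P||Q) ≠ D_KL(Q||P) in general.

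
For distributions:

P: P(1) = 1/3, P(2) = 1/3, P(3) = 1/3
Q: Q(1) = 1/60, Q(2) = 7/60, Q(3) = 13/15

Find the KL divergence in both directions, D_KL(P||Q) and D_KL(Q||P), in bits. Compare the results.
D_KL(P||Q) = 1.4860 bits, D_KL(Q||P) = 0.9460 bits. D_KL(P||Q) is larger than D_KL(Q||P) by 0.5400 bits; the two directions differ.

D_KL(P||Q) = Σ P(x) log₂(P(x)/Q(x))

Computing term by term:
  P(1)·log₂(P(1)/Q(1)) = (1/3)·log₂((1/3)/(1/60)) = 1.44064
  P(2)·log₂(P(2)/Q(2)) = (1/3)·log₂((1/3)/(7/60)) = 0.50486
  P(3)·log₂(P(3)/Q(3)) = (1/3)·log₂((1/3)/(13/15)) = -0.45950

D_KL(P||Q) = 1.44064 + 0.50486 - 0.45950 = 1.48600 ≈ 1.4860 bits

D_KL(Q||P) = Σ Q(x) log₂(Q(x)/P(x))

Computing term by term:
  Q(1)·log₂(Q(1)/P(1)) = (1/60)·log₂((1/60)/(1/3)) = -0.07203
  Q(2)·log₂(Q(2)/P(2)) = (7/60)·log₂((7/60)/(1/3)) = -0.17670
  Q(3)·log₂(Q(3)/P(3)) = (13/15)·log₂((13/15)/(1/3)) = 1.19471

D_KL(Q||P) = -0.07203 - 0.17670 + 1.19471 = 0.94598 ≈ 0.9460 bits

These are NOT equal (difference: 0.5400 bits). KL divergence is asymmetric: D_KL(P||Q) ≠ D_KL(Q||P) in general.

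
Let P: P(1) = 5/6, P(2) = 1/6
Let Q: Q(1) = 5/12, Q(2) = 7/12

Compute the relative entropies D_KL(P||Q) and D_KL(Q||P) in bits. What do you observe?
D_KL(P||Q) = 0.5321 bits, D_KL(Q||P) = 0.6376 bits. The two directions give different values (D_KL(Q||P) exceeds D_KL(P||Q) by 0.1055 bits): KL divergence is asymmetric.

D_KL(P||Q) = Σ P(x) log₂(P(x)/Q(x))

Computing term by term:
  P(1)·log₂(P(1)/Q(1)) = (5/6)·log₂((5/6)/(5/12)) = 0.83333
  P(2)·log₂(P(2)/Q(2)) = (1/6)·log₂((1/6)/(7/12)) = -0.30123

D_KL(P||Q) = 0.83333 - 0.30123 = 0.53210 ≈ 0.5321 bits

D_KL(Q||P) = Σ Q(x) log₂(Q(x)/P(x))

Computing term by term:
  Q(1)·log₂(Q(1)/P(1)) = (5/12)·log₂((5/12)/(5/6)) = -0.41667
  Q(2)·log₂(Q(2)/P(2)) = (7/12)·log₂((7/12)/(1/6)) = 1.05429

D_KL(Q||P) = -0.41667 + 1.05429 = 0.63762 ≈ 0.6376 bits

These are NOT equal (difference: 0.1055 bits). KL divergence is asymmetric: D_KL(P||Q) ≠ D_KL(Q||P) in general.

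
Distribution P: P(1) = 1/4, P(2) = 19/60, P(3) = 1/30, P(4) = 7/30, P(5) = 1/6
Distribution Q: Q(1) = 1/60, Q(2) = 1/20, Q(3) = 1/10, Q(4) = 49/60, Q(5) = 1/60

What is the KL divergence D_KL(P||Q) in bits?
1.8991 bits

D_KL(P||Q) = Σ P(x) log₂(P(x)/Q(x))

Computing term by term:
  P(1)·log₂(P(1)/Q(1)) = (1/4)·log₂((1/4)/(1/60)) = 0.97672
  P(2)·log₂(P(2)/Q(2)) = (19/60)·log₂((19/60)/(1/20)) = 0.84327
  P(3)·log₂(P(3)/Q(3)) = (1/30)·log₂((1/30)/(1/10)) = -0.05283
  P(4)·log₂(P(4)/Q(4)) = (7/30)·log₂((7/30)/(49/60)) = -0.42172
  P(5)·log₂(P(5)/Q(5)) = (1/6)·log₂((1/6)/(1/60)) = 0.55365

D_KL(P||Q) = 0.97672 + 0.84327 - 0.05283 - 0.42172 + 0.55365 = 1.89909 ≈ 1.8991 bits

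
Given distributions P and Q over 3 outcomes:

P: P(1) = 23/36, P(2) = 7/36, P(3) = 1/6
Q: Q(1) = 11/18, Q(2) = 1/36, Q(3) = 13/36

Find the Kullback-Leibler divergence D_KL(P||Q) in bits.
0.4009 bits

D_KL(P||Q) = Σ P(x) log₂(P(x)/Q(x))

Computing term by term:
  P(1)·log₂(P(1)/Q(1)) = (23/36)·log₂((23/36)/(11/18)) = 0.04097
  P(2)·log₂(P(2)/Q(2)) = (7/36)·log₂((7/36)/(1/36)) = 0.54587
  P(3)·log₂(P(3)/Q(3)) = (1/6)·log₂((1/6)/(13/36)) = -0.18591

D_KL(P||Q) = 0.04097 + 0.54587 - 0.18591 = 0.40093 ≈ 0.4009 bits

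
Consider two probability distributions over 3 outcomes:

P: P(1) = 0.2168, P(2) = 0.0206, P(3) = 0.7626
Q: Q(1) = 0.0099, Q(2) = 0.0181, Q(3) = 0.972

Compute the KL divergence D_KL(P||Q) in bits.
0.7023 bits

D_KL(P||Q) = Σ P(x) log₂(P(x)/Q(x))

Computing term by term:
  P(1)·log₂(P(1)/Q(1)) = 0.2168·log₂(0.2168/0.0099) = 0.96537
  P(2)·log₂(P(2)/Q(2)) = 0.0206·log₂(0.0206/0.0181) = 0.00385
  P(3)·log₂(P(3)/Q(3)) = 0.7626·log₂(0.7626/0.972) = -0.26693

D_KL(P||Q) = 0.96537 + 0.00385 - 0.26693 = 0.70229 ≈ 0.7023 bits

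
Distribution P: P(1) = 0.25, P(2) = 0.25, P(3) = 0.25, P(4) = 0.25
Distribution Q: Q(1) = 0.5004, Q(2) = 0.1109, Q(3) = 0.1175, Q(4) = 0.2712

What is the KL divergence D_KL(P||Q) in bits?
0.2858 bits

D_KL(P||Q) = Σ P(x) log₂(P(x)/Q(x))

Computing term by term:
  P(1)·log₂(P(1)/Q(1)) = 0.25·log₂(0.25/0.5004) = -0.25029
  P(2)·log₂(P(2)/Q(2)) = 0.25·log₂(0.25/0.1109) = 0.29317
  P(3)·log₂(P(3)/Q(3)) = 0.25·log₂(0.25/0.1175) = 0.27232
  P(4)·log₂(P(4)/Q(4)) = 0.25·log₂(0.25/0.2712) = -0.02936

D_KL(P||Q) = -0.25029 + 0.29317 + 0.27232 - 0.02936 = 0.28584 ≈ 0.2858 bits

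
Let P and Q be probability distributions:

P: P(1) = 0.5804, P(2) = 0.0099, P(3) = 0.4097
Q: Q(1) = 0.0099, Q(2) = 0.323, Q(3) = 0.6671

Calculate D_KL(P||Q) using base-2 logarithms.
3.0710 bits

D_KL(P||Q) = Σ P(x) log₂(P(x)/Q(x))

Computing term by term:
  P(1)·log₂(P(1)/Q(1)) = 0.5804·log₂(0.5804/0.0099) = 3.40896
  P(2)·log₂(P(2)/Q(2)) = 0.0099·log₂(0.0099/0.323) = -0.04978
  P(3)·log₂(P(3)/Q(3)) = 0.4097·log₂(0.4097/0.6671) = -0.28816

D_KL(P||Q) = 3.40896 - 0.04978 - 0.28816 = 3.07102 ≈ 3.0710 bits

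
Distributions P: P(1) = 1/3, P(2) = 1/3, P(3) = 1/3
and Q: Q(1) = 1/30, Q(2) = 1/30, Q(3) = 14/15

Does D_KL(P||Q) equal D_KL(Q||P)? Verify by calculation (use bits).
D_KL(P||Q) = 1.7195 bits, D_KL(Q||P) = 1.1649 bits. No — D_KL(P||Q) ≠ D_KL(Q||P) for this pair.

D_KL(P||Q) = Σ P(x) log₂(P(x)/Q(x))

Computing term by term:
  P(1)·log₂(P(1)/Q(1)) = (1/3)·log₂((1/3)/(1/30)) = 1.10731
  P(2)·log₂(P(2)/Q(2)) = (1/3)·log₂((1/3)/(1/30)) = 1.10731
  P(3)·log₂(P(3)/Q(3)) = (1/3)·log₂((1/3)/(14/15)) = -0.49514

D_KL(P||Q) = 1.10731 + 1.10731 - 0.49514 = 1.71948 ≈ 1.7195 bits

D_KL(Q||P) = Σ Q(x) log₂(Q(x)/P(x))

Computing term by term:
  Q(1)·log₂(Q(1)/P(1)) = (1/30)·log₂((1/30)/(1/3)) = -0.11073
  Q(2)·log₂(Q(2)/P(2)) = (1/30)·log₂((1/30)/(1/3)) = -0.11073
  Q(3)·log₂(Q(3)/P(3)) = (14/15)·log₂((14/15)/(1/3)) = 1.38640

D_KL(Q||P) = -0.11073 - 0.11073 + 1.38640 = 1.16494 ≈ 1.1649 bits

These are NOT equal (difference: 0.5546 bits). KL divergence is asymmetric: D_KL(P||Q) ≠ D_KL(Q||P) in general.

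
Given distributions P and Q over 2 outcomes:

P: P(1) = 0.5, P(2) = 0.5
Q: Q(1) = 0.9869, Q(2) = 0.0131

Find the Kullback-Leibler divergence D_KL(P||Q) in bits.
2.1367 bits

D_KL(P||Q) = Σ P(x) log₂(P(x)/Q(x))

Computing term by term:
  P(1)·log₂(P(1)/Q(1)) = 0.5·log₂(0.5/0.9869) = -0.49049
  P(2)·log₂(P(2)/Q(2)) = 0.5·log₂(0.5/0.0131) = 2.62714

D_KL(P||Q) = -0.49049 + 2.62714 = 2.13665 ≈ 2.1367 bits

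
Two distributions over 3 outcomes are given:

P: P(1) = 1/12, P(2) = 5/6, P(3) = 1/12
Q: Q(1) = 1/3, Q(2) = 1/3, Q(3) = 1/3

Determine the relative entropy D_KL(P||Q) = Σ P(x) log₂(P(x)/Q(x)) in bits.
0.7683 bits

D_KL(P||Q) = Σ P(x) log₂(P(x)/Q(x))

Computing term by term:
  P(1)·log₂(P(1)/Q(1)) = (1/12)·log₂((1/12)/(1/3)) = -0.16667
  P(2)·log₂(P(2)/Q(2)) = (5/6)·log₂((5/6)/(1/3)) = 1.10161
  P(3)·log₂(P(3)/Q(3)) = (1/12)·log₂((1/12)/(1/3)) = -0.16667

D_KL(P||Q) = -0.16667 + 1.10161 - 0.16667 = 0.76827 ≈ 0.7683 bits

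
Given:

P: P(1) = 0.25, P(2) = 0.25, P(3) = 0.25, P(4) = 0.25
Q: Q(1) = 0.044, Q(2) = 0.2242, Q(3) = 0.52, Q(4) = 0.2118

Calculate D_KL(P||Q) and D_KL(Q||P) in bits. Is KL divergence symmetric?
D_KL(P||Q) = 0.4615 bits, D_KL(Q||P) = 0.3532 bits. No, KL divergence is not symmetric.

D_KL(P||Q) = Σ P(x) log₂(P(x)/Q(x))

Computing term by term:
  P(1)·log₂(P(1)/Q(1)) = 0.25·log₂(0.25/0.044) = 0.62659
  P(2)·log₂(P(2)/Q(2)) = 0.25·log₂(0.25/0.2242) = 0.03929
  P(3)·log₂(P(3)/Q(3)) = 0.25·log₂(0.25/0.52) = -0.26415
  P(4)·log₂(P(4)/Q(4)) = 0.25·log₂(0.25/0.2118) = 0.05981

D_KL(P||Q) = 0.62659 + 0.03929 - 0.26415 + 0.05981 = 0.46154 ≈ 0.4615 bits

D_KL(Q||P) = Σ Q(x) log₂(Q(x)/P(x))

Computing term by term:
  Q(1)·log₂(Q(1)/P(1)) = 0.044·log₂(0.044/0.25) = -0.11028
  Q(2)·log₂(Q(2)/P(2)) = 0.2242·log₂(0.2242/0.25) = -0.03523
  Q(3)·log₂(Q(3)/P(3)) = 0.52·log₂(0.52/0.25) = 0.54942
  Q(4)·log₂(Q(4)/P(4)) = 0.2118·log₂(0.2118/0.25) = -0.05067

D_KL(Q||P) = -0.11028 - 0.03523 + 0.54942 - 0.05067 = 0.35324 ≈ 0.3532 bits

These are NOT equal (difference: 0.1083 bits). KL divergence is asymmetric: D_KL(P||Q) ≠ D_KL(Q||P) in general.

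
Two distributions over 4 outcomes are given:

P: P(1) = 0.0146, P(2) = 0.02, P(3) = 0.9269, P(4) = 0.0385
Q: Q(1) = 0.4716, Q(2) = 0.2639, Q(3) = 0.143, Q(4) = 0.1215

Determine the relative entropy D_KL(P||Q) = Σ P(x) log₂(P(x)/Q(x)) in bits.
2.2878 bits

D_KL(P||Q) = Σ P(x) log₂(P(x)/Q(x))

Computing term by term:
  P(1)·log₂(P(1)/Q(1)) = 0.0146·log₂(0.0146/0.4716) = -0.07320
  P(2)·log₂(P(2)/Q(2)) = 0.02·log₂(0.02/0.2639) = -0.07444
  P(3)·log₂(P(3)/Q(3)) = 0.9269·log₂(0.9269/0.143) = 2.49929
  P(4)·log₂(P(4)/Q(4)) = 0.0385·log₂(0.0385/0.1215) = -0.06383

D_KL(P||Q) = -0.07320 - 0.07444 + 2.49929 - 0.06383 = 2.28782 ≈ 2.2878 bits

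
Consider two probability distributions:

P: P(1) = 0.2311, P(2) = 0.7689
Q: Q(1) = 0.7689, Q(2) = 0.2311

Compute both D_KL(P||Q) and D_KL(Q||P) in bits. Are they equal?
D_KL(P||Q) = 0.9327 bits, D_KL(Q||P) = 0.9327 bits. Yes, in this case they are equal (although KL divergence is not symmetric in general).

D_KL(P||Q) = Σ P(x) log₂(P(x)/Q(x))

Computing term by term:
  P(1)·log₂(P(1)/Q(1)) = 0.2311·log₂(0.2311/0.7689) = -0.40079
  P(2)·log₂(P(2)/Q(2)) = 0.7689·log₂(0.7689/0.2311) = 1.33349

D_KL(P||Q) = -0.40079 + 1.33349 = 0.93270 ≈ 0.9327 bits

D_KL(Q||P) = Σ Q(x) log₂(Q(x)/P(x))

Computing term by term:
  Q(1)·log₂(Q(1)/P(1)) = 0.7689·log₂(0.7689/0.2311) = 1.33349
  Q(2)·log₂(Q(2)/P(2)) = 0.2311·log₂(0.2311/0.7689) = -0.40079

D_KL(Q||P) = 1.33349 - 0.40079 = 0.93270 ≈ 0.9327 bits

These ARE equal here. Q is P with outcomes relabeled (Q(1) = P(2), Q(2) = P(1)) by a relabeling that is its own inverse, so the two sums contain exactly the same terms in a different order. This is a special case — KL divergence is not symmetric in general: D_KL(P||Q) ≠ D_KL(Q||P) for most P, Q.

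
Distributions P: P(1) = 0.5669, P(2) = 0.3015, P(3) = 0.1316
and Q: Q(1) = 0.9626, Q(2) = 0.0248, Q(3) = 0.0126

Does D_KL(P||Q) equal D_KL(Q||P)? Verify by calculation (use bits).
D_KL(P||Q) = 1.0989 bits, D_KL(Q||P) = 0.6033 bits. No — D_KL(P||Q) ≠ D_KL(Q||P) for this pair.

D_KL(P||Q) = Σ P(x) log₂(P(x)/Q(x))

Computing term by term:
  P(1)·log₂(P(1)/Q(1)) = 0.5669·log₂(0.5669/0.9626) = -0.43302
  P(2)·log₂(P(2)/Q(2)) = 0.3015·log₂(0.3015/0.0248) = 1.08653
  P(3)·log₂(P(3)/Q(3)) = 0.1316·log₂(0.1316/0.0126) = 0.44542

D_KL(P||Q) = -0.43302 + 1.08653 + 0.44542 = 1.09893 ≈ 1.0989 bits

D_KL(Q||P) = Σ Q(x) log₂(Q(x)/P(x))

Computing term by term:
  Q(1)·log₂(Q(1)/P(1)) = 0.9626·log₂(0.9626/0.5669) = 0.73527
  Q(2)·log₂(Q(2)/P(2)) = 0.0248·log₂(0.0248/0.3015) = -0.08937
  Q(3)·log₂(Q(3)/P(3)) = 0.0126·log₂(0.0126/0.1316) = -0.04265

D_KL(Q||P) = 0.73527 - 0.08937 - 0.04265 = 0.60325 ≈ 0.6033 bits

These are NOT equal (difference: 0.4956 bits). KL divergence is asymmetric: D_KL(P||Q) ≠ D_KL(Q||P) in general.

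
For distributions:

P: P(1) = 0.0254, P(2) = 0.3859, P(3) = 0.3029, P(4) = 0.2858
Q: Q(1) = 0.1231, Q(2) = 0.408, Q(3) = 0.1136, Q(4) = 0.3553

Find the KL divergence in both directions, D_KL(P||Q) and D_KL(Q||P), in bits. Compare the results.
D_KL(P||Q) = 0.2500 bits, D_KL(Q||P) = 0.2639 bits. D_KL(Q||P) is larger than D_KL(P||Q) by 0.0139 bits; the two directions differ.

D_KL(P||Q) = Σ P(x) log₂(P(x)/Q(x))

Computing term by term:
  P(1)·log₂(P(1)/Q(1)) = 0.0254·log₂(0.0254/0.1231) = -0.05783
  P(2)·log₂(P(2)/Q(2)) = 0.3859·log₂(0.3859/0.408) = -0.03100
  P(3)·log₂(P(3)/Q(3)) = 0.3029·log₂(0.3029/0.1136) = 0.42857
  P(4)·log₂(P(4)/Q(4)) = 0.2858·log₂(0.2858/0.3553) = -0.08975

D_KL(P||Q) = -0.05783 - 0.03100 + 0.42857 - 0.08975 = 0.24999 ≈ 0.2500 bits

D_KL(Q||P) = Σ Q(x) log₂(Q(x)/P(x))

Computing term by term:
  Q(1)·log₂(Q(1)/P(1)) = 0.1231·log₂(0.1231/0.0254) = 0.28029
  Q(2)·log₂(Q(2)/P(2)) = 0.408·log₂(0.408/0.3859) = 0.03278
  Q(3)·log₂(Q(3)/P(3)) = 0.1136·log₂(0.1136/0.3029) = -0.16073
  Q(4)·log₂(Q(4)/P(4)) = 0.3553·log₂(0.3553/0.2858) = 0.11158

D_KL(Q||P) = 0.28029 + 0.03278 - 0.16073 + 0.11158 = 0.26392 ≈ 0.2639 bits

These are NOT equal (difference: 0.0139 bits). KL divergence is asymmetric: D_KL(P||Q) ≠ D_KL(Q||P) in general.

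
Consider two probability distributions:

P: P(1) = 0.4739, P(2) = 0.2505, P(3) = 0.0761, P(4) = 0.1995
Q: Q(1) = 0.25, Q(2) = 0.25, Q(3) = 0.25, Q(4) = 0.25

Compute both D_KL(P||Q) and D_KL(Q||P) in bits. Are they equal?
D_KL(P||Q) = 0.2424 bits, D_KL(Q||P) = 0.2790 bits. No, they are not equal.

D_KL(P||Q) = Σ P(x) log₂(P(x)/Q(x))

Computing term by term:
  P(1)·log₂(P(1)/Q(1)) = 0.4739·log₂(0.4739/0.25) = 0.43725
  P(2)·log₂(P(2)/Q(2)) = 0.2505·log₂(0.2505/0.25) = 0.00072
  P(3)·log₂(P(3)/Q(3)) = 0.0761·log₂(0.0761/0.25) = -0.13058
  P(4)·log₂(P(4)/Q(4)) = 0.1995·log₂(0.1995/0.25) = -0.06495

D_KL(P||Q) = 0.43725 + 0.00072 - 0.13058 - 0.06495 = 0.24244 ≈ 0.2424 bits

D_KL(Q||P) = Σ Q(x) log₂(Q(x)/P(x))

Computing term by term:
  Q(1)·log₂(Q(1)/P(1)) = 0.25·log₂(0.25/0.4739) = -0.23066
  Q(2)·log₂(Q(2)/P(2)) = 0.25·log₂(0.25/0.2505) = -0.00072
  Q(3)·log₂(Q(3)/P(3)) = 0.25·log₂(0.25/0.0761) = 0.42899
  Q(4)·log₂(Q(4)/P(4)) = 0.25·log₂(0.25/0.1995) = 0.08138

D_KL(Q||P) = -0.23066 - 0.00072 + 0.42899 + 0.08138 = 0.27899 ≈ 0.2790 bits

These are NOT equal (difference: 0.0366 bits). KL divergence is asymmetric: D_KL(P||Q) ≠ D_KL(Q||P) in general.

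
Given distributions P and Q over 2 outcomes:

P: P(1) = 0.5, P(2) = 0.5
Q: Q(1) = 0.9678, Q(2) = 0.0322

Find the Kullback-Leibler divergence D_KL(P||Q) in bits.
1.5020 bits

D_KL(P||Q) = Σ P(x) log₂(P(x)/Q(x))

Computing term by term:
  P(1)·log₂(P(1)/Q(1)) = 0.5·log₂(0.5/0.9678) = -0.47639
  P(2)·log₂(P(2)/Q(2)) = 0.5·log₂(0.5/0.0322) = 1.97840

D_KL(P||Q) = -0.47639 + 1.97840 = 1.50201 ≈ 1.5020 bits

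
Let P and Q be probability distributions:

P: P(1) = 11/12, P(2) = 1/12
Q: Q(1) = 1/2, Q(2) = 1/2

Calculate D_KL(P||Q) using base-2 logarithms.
0.5862 bits

D_KL(P||Q) = Σ P(x) log₂(P(x)/Q(x))

Computing term by term:
  P(1)·log₂(P(1)/Q(1)) = (11/12)·log₂((11/12)/(1/2)) = 0.80160
  P(2)·log₂(P(2)/Q(2)) = (1/12)·log₂((1/12)/(1/2)) = -0.21541

D_KL(P||Q) = 0.80160 - 0.21541 = 0.58619 ≈ 0.5862 bits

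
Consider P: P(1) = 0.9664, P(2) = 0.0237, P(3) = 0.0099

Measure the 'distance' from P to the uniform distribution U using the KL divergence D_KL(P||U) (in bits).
1.3434 bits

U(i) = 1/3 for all i

D_KL(P||U) = Σ P(x) log₂(P(x) / (1/3))
           = Σ P(x) log₂(P(x)) + log₂(3)
           = log₂(3) - H(P)

H(P) = -Σ P(x) log₂(P(x)):
  -P(1)·log₂(P(1)) = -(0.9664)·log₂(0.9664) = 0.04765
  -P(2)·log₂(P(2)) = -(0.0237)·log₂(0.0237) = 0.12796
  -P(3)·log₂(P(3)) = -(0.0099)·log₂(0.0099) = 0.06592
H(P) = 0.04765 + 0.12796 + 0.06592 = 0.24153 bits

log₂(3) = 1.58496 bits

D_KL(P||U) = 1.58496 - 0.24153 = 1.34343 ≈ 1.3434 bits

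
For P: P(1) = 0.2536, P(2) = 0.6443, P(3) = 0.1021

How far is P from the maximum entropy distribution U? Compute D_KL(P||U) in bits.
0.3383 bits

U(i) = 1/3 for all i

D_KL(P||U) = Σ P(x) log₂(P(x) / (1/3))
           = Σ P(x) log₂(P(x)) + log₂(3)
           = log₂(3) - H(P)

H(P) = -Σ P(x) log₂(P(x)):
  -P(1)·log₂(P(1)) = -(0.2536)·log₂(0.2536) = 0.50197
  -P(2)·log₂(P(2)) = -(0.6443)·log₂(0.6443) = 0.40861
  -P(3)·log₂(P(3)) = -(0.1021)·log₂(0.1021) = 0.33611
H(P) = 0.50197 + 0.40861 + 0.33611 = 1.24669 bits

log₂(3) = 1.58496 bits

D_KL(P||U) = 1.58496 - 1.24669 = 0.33827 ≈ 0.3383 bits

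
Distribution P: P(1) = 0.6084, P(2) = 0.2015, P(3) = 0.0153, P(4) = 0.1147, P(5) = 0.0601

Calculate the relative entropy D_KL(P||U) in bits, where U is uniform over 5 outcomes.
0.7257 bits

U(i) = 1/5 for all i

D_KL(P||U) = Σ P(x) log₂(P(x) / (1/5))
           = Σ P(x) log₂(P(x)) + log₂(5)
           = log₂(5) - H(P)

H(P) = -Σ P(x) log₂(P(x)):
  -P(1)·log₂(P(1)) = -(0.6084)·log₂(0.6084) = 0.43617
  -P(2)·log₂(P(2)) = -(0.2015)·log₂(0.2015) = 0.46570
  -P(3)·log₂(P(3)) = -(0.0153)·log₂(0.0153) = 0.09226
  -P(4)·log₂(P(4)) = -(0.1147)·log₂(0.1147) = 0.35833
  -P(5)·log₂(P(5)) = -(0.0601)·log₂(0.0601) = 0.24380
H(P) = 0.43617 + 0.46570 + 0.09226 + 0.35833 + 0.24380 = 1.59626 bits

log₂(5) = 2.32193 bits

D_KL(P||U) = 2.32193 - 1.59626 = 0.72567 ≈ 0.7257 bits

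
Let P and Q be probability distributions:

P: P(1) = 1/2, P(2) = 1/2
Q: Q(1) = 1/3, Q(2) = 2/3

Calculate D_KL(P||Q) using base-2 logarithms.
0.0850 bits

D_KL(P||Q) = Σ P(x) log₂(P(x)/Q(x))

Computing term by term:
  P(1)·log₂(P(1)/Q(1)) = (1/2)·log₂((1/2)/(1/3)) = 0.29248
  P(2)·log₂(P(2)/Q(2)) = (1/2)·log₂((1/2)/(2/3)) = -0.20752

D_KL(P||Q) = 0.29248 - 0.20752 = 0.08496 ≈ 0.0850 bits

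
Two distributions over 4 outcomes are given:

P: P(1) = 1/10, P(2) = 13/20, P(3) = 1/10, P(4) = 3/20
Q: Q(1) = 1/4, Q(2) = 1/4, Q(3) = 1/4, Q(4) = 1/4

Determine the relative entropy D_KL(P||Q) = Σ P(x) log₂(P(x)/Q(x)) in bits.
0.5211 bits

D_KL(P||Q) = Σ P(x) log₂(P(x)/Q(x))

Computing term by term:
  P(1)·log₂(P(1)/Q(1)) = (1/10)·log₂((1/10)/(1/4)) = -0.13219
  P(2)·log₂(P(2)/Q(2)) = (13/20)·log₂((13/20)/(1/4)) = 0.89603
  P(3)·log₂(P(3)/Q(3)) = (1/10)·log₂((1/10)/(1/4)) = -0.13219
  P(4)·log₂(P(4)/Q(4)) = (3/20)·log₂((3/20)/(1/4)) = -0.11054

D_KL(P||Q) = -0.13219 + 0.89603 - 0.13219 - 0.11054 = 0.52111 ≈ 0.5211 bits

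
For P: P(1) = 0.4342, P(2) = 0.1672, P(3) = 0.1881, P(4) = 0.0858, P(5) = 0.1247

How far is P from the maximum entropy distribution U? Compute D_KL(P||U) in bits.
0.2360 bits

U(i) = 1/5 for all i

D_KL(P||U) = Σ P(x) log₂(P(x) / (1/5))
           = Σ P(x) log₂(P(x)) + log₂(5)
           = log₂(5) - H(P)

H(P) = -Σ P(x) log₂(P(x)):
  -P(1)·log₂(P(1)) = -(0.4342)·log₂(0.4342) = 0.52259
  -P(2)·log₂(P(2)) = -(0.1672)·log₂(0.1672) = 0.43144
  -P(3)·log₂(P(3)) = -(0.1881)·log₂(0.1881) = 0.45340
  -P(4)·log₂(P(4)) = -(0.0858)·log₂(0.0858) = 0.30398
  -P(5)·log₂(P(5)) = -(0.1247)·log₂(0.1247) = 0.37453
H(P) = 0.52259 + 0.43144 + 0.45340 + 0.30398 + 0.37453 = 2.08594 bits

log₂(5) = 2.32193 bits

D_KL(P||U) = 2.32193 - 2.08594 = 0.23599 ≈ 0.2360 bits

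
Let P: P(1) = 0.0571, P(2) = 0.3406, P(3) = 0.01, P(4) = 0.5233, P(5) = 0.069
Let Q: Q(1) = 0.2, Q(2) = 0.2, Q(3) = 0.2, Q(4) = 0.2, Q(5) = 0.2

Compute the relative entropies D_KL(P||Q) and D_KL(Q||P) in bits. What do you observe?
D_KL(P||Q) = 0.7353 bits, D_KL(Q||P) = 1.1020 bits. The two directions give different values (D_KL(Q||P) exceeds D_KL(P||Q) by 0.3667 bits): KL divergence is asymmetric.

D_KL(P||Q) = Σ P(x) log₂(P(x)/Q(x))

Computing term by term:
  P(1)·log₂(P(1)/Q(1)) = 0.0571·log₂(0.0571/0.2) = -0.10326
  P(2)·log₂(P(2)/Q(2)) = 0.3406·log₂(0.3406/0.2) = 0.26161
  P(3)·log₂(P(3)/Q(3)) = 0.01·log₂(0.01/0.2) = -0.04322
  P(4)·log₂(P(4)/Q(4)) = 0.5233·log₂(0.5233/0.2) = 0.72615
  P(5)·log₂(P(5)/Q(5)) = 0.069·log₂(0.069/0.2) = -0.10594

D_KL(P||Q) = -0.10326 + 0.26161 - 0.04322 + 0.72615 - 0.10594 = 0.73534 ≈ 0.7353 bits

D_KL(Q||P) = Σ Q(x) log₂(Q(x)/P(x))

Computing term by term:
  Q(1)·log₂(Q(1)/P(1)) = 0.2·log₂(0.2/0.0571) = 0.36169
  Q(2)·log₂(Q(2)/P(2)) = 0.2·log₂(0.2/0.3406) = -0.15362
  Q(3)·log₂(Q(3)/P(3)) = 0.2·log₂(0.2/0.01) = 0.86439
  Q(4)·log₂(Q(4)/P(4)) = 0.2·log₂(0.2/0.5233) = -0.27753
  Q(5)·log₂(Q(5)/P(5)) = 0.2·log₂(0.2/0.069) = 0.30707

D_KL(Q||P) = 0.36169 - 0.15362 + 0.86439 - 0.27753 + 0.30707 = 1.10200 ≈ 1.1020 bits

These are NOT equal (difference: 0.3667 bits). KL divergence is asymmetric: D_KL(P||Q) ≠ D_KL(Q||P) in general.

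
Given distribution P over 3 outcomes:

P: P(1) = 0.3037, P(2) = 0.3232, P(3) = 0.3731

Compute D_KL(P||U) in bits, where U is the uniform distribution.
0.0055 bits

U(i) = 1/3 for all i

D_KL(P||U) = Σ P(x) log₂(P(x) / (1/3))
           = Σ P(x) log₂(P(x)) + log₂(3)
           = log₂(3) - H(P)

H(P) = -Σ P(x) log₂(P(x)):
  -P(1)·log₂(P(1)) = -(0.3037)·log₂(0.3037) = 0.52215
  -P(2)·log₂(P(2)) = -(0.3232)·log₂(0.3232) = 0.52665
  -P(3)·log₂(P(3)) = -(0.3731)·log₂(0.3731) = 0.53068
H(P) = 0.52215 + 0.52665 + 0.53068 = 1.57948 bits

log₂(3) = 1.58496 bits

D_KL(P||U) = 1.58496 - 1.57948 = 0.00548 ≈ 0.0055 bits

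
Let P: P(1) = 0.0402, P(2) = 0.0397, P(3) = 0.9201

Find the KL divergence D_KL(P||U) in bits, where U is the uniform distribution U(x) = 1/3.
1.1032 bits

U(i) = 1/3 for all i

D_KL(P||U) = Σ P(x) log₂(P(x) / (1/3))
           = Σ P(x) log₂(P(x)) + log₂(3)
           = log₂(3) - H(P)

H(P) = -Σ P(x) log₂(P(x)):
  -P(1)·log₂(P(1)) = -(0.0402)·log₂(0.0402) = 0.18639
  -P(2)·log₂(P(2)) = -(0.0397)·log₂(0.0397) = 0.18479
  -P(3)·log₂(P(3)) = -(0.9201)·log₂(0.9201) = 0.11054
H(P) = 0.18639 + 0.18479 + 0.11054 = 0.48172 bits

log₂(3) = 1.58496 bits

D_KL(P||U) = 1.58496 - 0.48172 = 1.10324 ≈ 1.1032 bits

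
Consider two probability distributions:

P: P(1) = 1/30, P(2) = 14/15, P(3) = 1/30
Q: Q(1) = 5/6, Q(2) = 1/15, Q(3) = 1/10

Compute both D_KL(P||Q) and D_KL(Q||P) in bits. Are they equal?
D_KL(P||Q) = 3.3459 bits, D_KL(Q||P) = 3.7746 bits. No, they are not equal.

D_KL(P||Q) = Σ P(x) log₂(P(x)/Q(x))

Computing term by term:
  P(1)·log₂(P(1)/Q(1)) = (1/30)·log₂((1/30)/(5/6)) = -0.15480
  P(2)·log₂(P(2)/Q(2)) = (14/15)·log₂((14/15)/(1/15)) = 3.55353
  P(3)·log₂(P(3)/Q(3)) = (1/30)·log₂((1/30)/(1/10)) = -0.05283

D_KL(P||Q) = -0.15480 + 3.55353 - 0.05283 = 3.34590 ≈ 3.3459 bits

D_KL(Q||P) = Σ Q(x) log₂(Q(x)/P(x))

Computing term by term:
  Q(1)·log₂(Q(1)/P(1)) = (5/6)·log₂((5/6)/(1/30)) = 3.86988
  Q(2)·log₂(Q(2)/P(2)) = (1/15)·log₂((1/15)/(14/15)) = -0.25382
  Q(3)·log₂(Q(3)/P(3)) = (1/10)·log₂((1/10)/(1/30)) = 0.15850

D_KL(Q||P) = 3.86988 - 0.25382 + 0.15850 = 3.77456 ≈ 3.7746 bits

These are NOT equal (difference: 0.4287 bits). KL divergence is asymmetric: D_KL(P||Q) ≠ D_KL(Q||P) in general.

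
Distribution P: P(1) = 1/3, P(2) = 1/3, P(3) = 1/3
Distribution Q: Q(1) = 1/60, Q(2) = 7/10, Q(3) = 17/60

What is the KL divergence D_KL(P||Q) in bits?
1.1620 bits

D_KL(P||Q) = Σ P(x) log₂(P(x)/Q(x))

Computing term by term:
  P(1)·log₂(P(1)/Q(1)) = (1/3)·log₂((1/3)/(1/60)) = 1.44064
  P(2)·log₂(P(2)/Q(2)) = (1/3)·log₂((1/3)/(7/10)) = -0.35680
  P(3)·log₂(P(3)/Q(3)) = (1/3)·log₂((1/3)/(17/60)) = 0.07816

D_KL(P||Q) = 1.44064 - 0.35680 + 0.07816 = 1.16200 ≈ 1.1620 bits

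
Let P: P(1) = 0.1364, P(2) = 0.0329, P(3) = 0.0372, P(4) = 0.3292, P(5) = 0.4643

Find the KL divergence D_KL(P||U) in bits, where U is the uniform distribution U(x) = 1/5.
0.5496 bits

U(i) = 1/5 for all i

D_KL(P||U) = Σ P(x) log₂(P(x) / (1/5))
           = Σ P(x) log₂(P(x)) + log₂(5)
           = log₂(5) - H(P)

H(P) = -Σ P(x) log₂(P(x)):
  -P(1)·log₂(P(1)) = -(0.1364)·log₂(0.1364) = 0.39203
  -P(2)·log₂(P(2)) = -(0.0329)·log₂(0.0329) = 0.16206
  -P(3)·log₂(P(3)) = -(0.0372)·log₂(0.0372) = 0.17665
  -P(4)·log₂(P(4)) = -(0.3292)·log₂(0.3292) = 0.52770
  -P(5)·log₂(P(5)) = -(0.4643)·log₂(0.4643) = 0.51392
H(P) = 0.39203 + 0.16206 + 0.17665 + 0.52770 + 0.51392 = 1.77236 bits

log₂(5) = 2.32193 bits

D_KL(P||U) = 2.32193 - 1.77236 = 0.54957 ≈ 0.5496 bits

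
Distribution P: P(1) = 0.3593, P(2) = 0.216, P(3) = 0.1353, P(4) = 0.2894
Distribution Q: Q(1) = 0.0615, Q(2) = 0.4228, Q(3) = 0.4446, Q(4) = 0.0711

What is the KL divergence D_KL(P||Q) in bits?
1.0595 bits

D_KL(P||Q) = Σ P(x) log₂(P(x)/Q(x))

Computing term by term:
  P(1)·log₂(P(1)/Q(1)) = 0.3593·log₂(0.3593/0.0615) = 0.91497
  P(2)·log₂(P(2)/Q(2)) = 0.216·log₂(0.216/0.4228) = -0.20929
  P(3)·log₂(P(3)/Q(3)) = 0.1353·log₂(0.1353/0.4446) = -0.23222
  P(4)·log₂(P(4)/Q(4)) = 0.2894·log₂(0.2894/0.0711) = 0.58608

D_KL(P||Q) = 0.91497 - 0.20929 - 0.23222 + 0.58608 = 1.05954 ≈ 1.0595 bits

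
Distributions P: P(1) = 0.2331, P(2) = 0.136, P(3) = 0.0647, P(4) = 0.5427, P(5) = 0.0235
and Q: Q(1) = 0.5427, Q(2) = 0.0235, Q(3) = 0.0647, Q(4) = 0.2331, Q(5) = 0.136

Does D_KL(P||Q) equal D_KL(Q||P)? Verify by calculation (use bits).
D_KL(P||Q) = 0.6624 bits, D_KL(Q||P) = 0.6624 bits. Yes — for this pair D_KL(P||Q) = D_KL(Q||P).

D_KL(P||Q) = Σ P(x) log₂(P(x)/Q(x))

Computing term by term:
  P(1)·log₂(P(1)/Q(1)) = 0.2331·log₂(0.2331/0.5427) = -0.28420
  P(2)·log₂(P(2)/Q(2)) = 0.136·log₂(0.136/0.0235) = 0.34447
  P(3)·log₂(P(3)/Q(3)) = 0.0647·log₂(0.0647/0.0647) = 0.00000
  P(4)·log₂(P(4)/Q(4)) = 0.5427·log₂(0.5427/0.2331) = 0.66166
  P(5)·log₂(P(5)/Q(5)) = 0.0235·log₂(0.0235/0.136) = -0.05952

D_KL(P||Q) = -0.28420 + 0.34447 + 0.00000 + 0.66166 - 0.05952 = 0.66241 ≈ 0.6624 bits

D_KL(Q||P) = Σ Q(x) log₂(Q(x)/P(x))

Computing term by term:
  Q(1)·log₂(Q(1)/P(1)) = 0.5427·log₂(0.5427/0.2331) = 0.66166
  Q(2)·log₂(Q(2)/P(2)) = 0.0235·log₂(0.0235/0.136) = -0.05952
  Q(3)·log₂(Q(3)/P(3)) = 0.0647·log₂(0.0647/0.0647) = 0.00000
  Q(4)·log₂(Q(4)/P(4)) = 0.2331·log₂(0.2331/0.5427) = -0.28420
  Q(5)·log₂(Q(5)/P(5)) = 0.136·log₂(0.136/0.0235) = 0.34447

D_KL(Q||P) = 0.66166 - 0.05952 + 0.00000 - 0.28420 + 0.34447 = 0.66241 ≈ 0.6624 bits

These ARE equal here. Q is P with outcomes relabeled (Q(1) = P(4), Q(2) = P(5), Q(4) = P(1), Q(5) = P(2)) by a relabeling that is its own inverse, so the two sums contain exactly the same terms in a different order. This is a special case — KL divergence is not symmetric in general: D_KL(P||Q) ≠ D_KL(Q||P) for most P, Q.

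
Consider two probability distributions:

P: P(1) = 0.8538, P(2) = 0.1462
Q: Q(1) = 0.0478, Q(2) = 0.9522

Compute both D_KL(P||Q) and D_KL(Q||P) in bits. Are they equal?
D_KL(P||Q) = 3.1556 bits, D_KL(Q||P) = 2.3753 bits. No, they are not equal.

D_KL(P||Q) = Σ P(x) log₂(P(x)/Q(x))

Computing term by term:
  P(1)·log₂(P(1)/Q(1)) = 0.8538·log₂(0.8538/0.0478) = 3.55080
  P(2)·log₂(P(2)/Q(2)) = 0.1462·log₂(0.1462/0.9522) = -0.39523

D_KL(P||Q) = 3.55080 - 0.39523 = 3.15557 ≈ 3.1556 bits

D_KL(Q||P) = Σ Q(x) log₂(Q(x)/P(x))

Computing term by term:
  Q(1)·log₂(Q(1)/P(1)) = 0.0478·log₂(0.0478/0.8538) = -0.19879
  Q(2)·log₂(Q(2)/P(2)) = 0.9522·log₂(0.9522/0.1462) = 2.57410

D_KL(Q||P) = -0.19879 + 2.57410 = 2.37531 ≈ 2.3753 bits

These are NOT equal (difference: 0.7803 bits). KL divergence is asymmetric: D_KL(P||Q) ≠ D_KL(Q||P) in general.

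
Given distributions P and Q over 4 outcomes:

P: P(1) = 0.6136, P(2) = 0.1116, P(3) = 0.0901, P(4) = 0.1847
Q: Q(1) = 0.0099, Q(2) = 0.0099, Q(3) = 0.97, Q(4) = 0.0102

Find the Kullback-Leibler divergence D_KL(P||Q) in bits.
4.5061 bits

D_KL(P||Q) = Σ P(x) log₂(P(x)/Q(x))

Computing term by term:
  P(1)·log₂(P(1)/Q(1)) = 0.6136·log₂(0.6136/0.0099) = 3.65321
  P(2)·log₂(P(2)/Q(2)) = 0.1116·log₂(0.1116/0.0099) = 0.39002
  P(3)·log₂(P(3)/Q(3)) = 0.0901·log₂(0.0901/0.97) = -0.30890
  P(4)·log₂(P(4)/Q(4)) = 0.1847·log₂(0.1847/0.0102) = 0.77178

D_KL(P||Q) = 3.65321 + 0.39002 - 0.30890 + 0.77178 = 4.50611 ≈ 4.5061 bits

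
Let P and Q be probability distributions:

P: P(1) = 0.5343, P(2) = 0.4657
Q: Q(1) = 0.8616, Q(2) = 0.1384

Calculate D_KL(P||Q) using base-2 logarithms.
0.4469 bits

D_KL(P||Q) = Σ P(x) log₂(P(x)/Q(x))

Computing term by term:
  P(1)·log₂(P(1)/Q(1)) = 0.5343·log₂(0.5343/0.8616) = -0.36833
  P(2)·log₂(P(2)/Q(2)) = 0.4657·log₂(0.4657/0.1384) = 0.81523

D_KL(P||Q) = -0.36833 + 0.81523 = 0.44690 ≈ 0.4469 bits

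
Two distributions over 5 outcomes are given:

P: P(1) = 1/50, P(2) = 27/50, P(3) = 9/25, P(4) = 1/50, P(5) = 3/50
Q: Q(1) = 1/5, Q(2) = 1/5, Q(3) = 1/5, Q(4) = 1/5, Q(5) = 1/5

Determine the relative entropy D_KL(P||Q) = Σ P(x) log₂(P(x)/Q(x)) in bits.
0.8420 bits

D_KL(P||Q) = Σ P(x) log₂(P(x)/Q(x))

Computing term by term:
  P(1)·log₂(P(1)/Q(1)) = (1/50)·log₂((1/50)/(1/5)) = -0.06644
  P(2)·log₂(P(2)/Q(2)) = (27/50)·log₂((27/50)/(1/5)) = 0.77380
  P(3)·log₂(P(3)/Q(3)) = (9/25)·log₂((9/25)/(1/5)) = 0.30528
  P(4)·log₂(P(4)/Q(4)) = (1/50)·log₂((1/50)/(1/5)) = -0.06644
  P(5)·log₂(P(5)/Q(5)) = (3/50)·log₂((3/50)/(1/5)) = -0.10422

D_KL(P||Q) = -0.06644 + 0.77380 + 0.30528 - 0.06644 - 0.10422 = 0.84198 ≈ 0.8420 bits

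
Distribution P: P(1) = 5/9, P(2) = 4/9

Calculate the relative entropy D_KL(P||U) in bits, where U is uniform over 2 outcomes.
0.0089 bits

U(i) = 1/2 for all i

D_KL(P||U) = Σ P(x) log₂(P(x) / (1/2))
           = Σ P(x) log₂(P(x)) + log₂(2)
           = log₂(2) - H(P)

H(P) = -Σ P(x) log₂(P(x)):
  -P(1)·log₂(P(1)) = -(5/9)·log₂(5/9) = 0.47111
  -P(2)·log₂(P(2)) = -(4/9)·log₂(4/9) = 0.51997
H(P) = 0.47111 + 0.51997 = 0.99108 bits

log₂(2) = 1.00000 bits

D_KL(P||U) = 1.00000 - 0.99108 = 0.00892 ≈ 0.0089 bits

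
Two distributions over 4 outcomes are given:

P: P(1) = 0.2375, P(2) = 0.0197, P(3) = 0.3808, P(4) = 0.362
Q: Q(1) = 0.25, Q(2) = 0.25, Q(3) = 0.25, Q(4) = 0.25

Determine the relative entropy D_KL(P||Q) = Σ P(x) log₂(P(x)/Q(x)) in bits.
0.3347 bits

D_KL(P||Q) = Σ P(x) log₂(P(x)/Q(x))

Computing term by term:
  P(1)·log₂(P(1)/Q(1)) = 0.2375·log₂(0.2375/0.25) = -0.01758
  P(2)·log₂(P(2)/Q(2)) = 0.0197·log₂(0.0197/0.25) = -0.07221
  P(3)·log₂(P(3)/Q(3)) = 0.3808·log₂(0.3808/0.25) = 0.23119
  P(4)·log₂(P(4)/Q(4)) = 0.362·log₂(0.362/0.25) = 0.19333

D_KL(P||Q) = -0.01758 - 0.07221 + 0.23119 + 0.19333 = 0.33473 ≈ 0.3347 bits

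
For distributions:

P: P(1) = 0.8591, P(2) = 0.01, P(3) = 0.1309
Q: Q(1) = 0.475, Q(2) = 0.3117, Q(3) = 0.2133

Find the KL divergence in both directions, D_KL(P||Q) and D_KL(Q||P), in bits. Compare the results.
D_KL(P||Q) = 0.5926 bits, D_KL(Q||P) = 1.2909 bits. D_KL(Q||P) is larger than D_KL(P||Q) by 0.6983 bits; the two directions differ.

D_KL(P||Q) = Σ P(x) log₂(P(x)/Q(x))

Computing term by term:
  P(1)·log₂(P(1)/Q(1)) = 0.8591·log₂(0.8591/0.475) = 0.73444
  P(2)·log₂(P(2)/Q(2)) = 0.01·log₂(0.01/0.3117) = -0.04962
  P(3)·log₂(P(3)/Q(3)) = 0.1309·log₂(0.1309/0.2133) = -0.09221

D_KL(P||Q) = 0.73444 - 0.04962 - 0.09221 = 0.59261 ≈ 0.5926 bits

D_KL(Q||P) = Σ Q(x) log₂(Q(x)/P(x))

Computing term by term:
  Q(1)·log₂(Q(1)/P(1)) = 0.475·log₂(0.475/0.8591) = -0.40608
  Q(2)·log₂(Q(2)/P(2)) = 0.3117·log₂(0.3117/0.01) = 1.54668
  Q(3)·log₂(Q(3)/P(3)) = 0.2133·log₂(0.2133/0.1309) = 0.15025

D_KL(Q||P) = -0.40608 + 1.54668 + 0.15025 = 1.29085 ≈ 1.2909 bits

These are NOT equal (difference: 0.6983 bits). KL divergence is asymmetric: D_KL(P||Q) ≠ D_KL(Q||P) in general.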